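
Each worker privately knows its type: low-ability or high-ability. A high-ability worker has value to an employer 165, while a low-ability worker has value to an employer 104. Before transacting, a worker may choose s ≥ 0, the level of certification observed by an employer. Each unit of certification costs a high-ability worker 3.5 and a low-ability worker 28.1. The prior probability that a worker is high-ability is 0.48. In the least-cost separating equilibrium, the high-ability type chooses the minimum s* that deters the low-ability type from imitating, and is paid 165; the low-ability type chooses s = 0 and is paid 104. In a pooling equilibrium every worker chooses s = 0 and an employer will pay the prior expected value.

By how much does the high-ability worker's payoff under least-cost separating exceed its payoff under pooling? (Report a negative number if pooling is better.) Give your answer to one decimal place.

Least-cost separating signal: s* solves 104 = 165 − 28.1·s*, so s* = (165 − 104)/28.1 ≈ 2.1708.
High-ability type's separating payoff: 165 − 3.5 × s* = 165 − 3.5 × (165 − 104)/28.1 = 165 − 213.5/28.1 ≈ 157.402.
Pooling payoff: 0.48 × 165 + 0.52 × 104 = 133.28.
Difference: 157.402 − 133.28 = 24.122, i.e. 24.1 to one decimal place.
The high-ability type prefers to separate.

24.1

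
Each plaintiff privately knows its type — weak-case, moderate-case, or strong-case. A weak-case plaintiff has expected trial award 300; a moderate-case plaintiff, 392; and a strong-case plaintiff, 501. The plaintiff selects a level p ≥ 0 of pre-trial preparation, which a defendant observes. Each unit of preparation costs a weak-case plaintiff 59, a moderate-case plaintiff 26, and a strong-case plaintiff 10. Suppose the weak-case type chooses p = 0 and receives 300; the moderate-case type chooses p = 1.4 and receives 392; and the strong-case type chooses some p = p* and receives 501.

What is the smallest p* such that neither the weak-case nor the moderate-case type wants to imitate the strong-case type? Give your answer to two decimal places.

Weak-case type (on-path payoff 300) won't mimic when 300 ≥ 501 − 59·p*, i.e. p* ≥ 3.41.
Moderate-case type (on-path payoff 392 − 26×1.4 = 355.6) won't mimic when 355.6 ≥ 501 − 26·p*, i.e. p* ≥ 5.59.
Both must hold, so p* = max(3.41, 5.59) = 5.59. The moderate-case type's constraint binds.

5.59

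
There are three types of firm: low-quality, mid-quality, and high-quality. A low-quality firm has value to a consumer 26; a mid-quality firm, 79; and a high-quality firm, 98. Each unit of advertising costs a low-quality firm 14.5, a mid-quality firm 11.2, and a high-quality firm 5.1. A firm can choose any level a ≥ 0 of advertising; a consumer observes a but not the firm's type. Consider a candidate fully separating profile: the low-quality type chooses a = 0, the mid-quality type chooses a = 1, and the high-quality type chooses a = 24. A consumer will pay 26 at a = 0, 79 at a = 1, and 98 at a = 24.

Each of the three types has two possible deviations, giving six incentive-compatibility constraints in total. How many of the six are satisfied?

Mid-quality (own payoff 79 − 11.2×1 = 67.8): to a=0 gives 26 → no gain ✓; to a=24 gives 98 − 11.2×24 = -170.8 → no gain ✓.
High-quality (own payoff 98 − 5.1×24 = -24.4): to a=0 gives 26 → profitable ✗; to a=1 gives 79 − 5.1×1 = 73.9 → profitable ✗.
Low-quality (own payoff 26): to a=1 gives 79 − 14.5×1 = 64.5 → profitable ✗; to a=24 gives 98 − 14.5×24 = -250 → no gain ✓.
3 of the 6 constraints hold; not an equilibrium.

3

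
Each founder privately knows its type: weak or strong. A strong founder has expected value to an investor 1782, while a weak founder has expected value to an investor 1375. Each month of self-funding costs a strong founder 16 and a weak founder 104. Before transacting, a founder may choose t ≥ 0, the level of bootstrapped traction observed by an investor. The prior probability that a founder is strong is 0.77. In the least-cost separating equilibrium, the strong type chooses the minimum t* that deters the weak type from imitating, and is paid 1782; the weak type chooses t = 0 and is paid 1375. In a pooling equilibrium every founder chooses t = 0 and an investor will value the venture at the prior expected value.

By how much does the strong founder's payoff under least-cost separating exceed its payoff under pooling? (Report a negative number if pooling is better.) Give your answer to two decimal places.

Least-cost separating signal: t* solves 1375 = 1782 − 104·t*, so t* = (1782 − 1375)/104 ≈ 3.9135.
Strong type's separating payoff: 1782 − 16 × t* = 1782 − 16 × (1782 − 1375)/104 = 1782 − 6512/104 ≈ 1719.3846.
Pooling payoff: 0.77 × 1782 + 0.23 × 1375 = 1688.39.
Difference: 1719.3846 − 1688.39 = 30.9946, i.e. 30.99 to two decimal places.
The strong type prefers to separate.

30.99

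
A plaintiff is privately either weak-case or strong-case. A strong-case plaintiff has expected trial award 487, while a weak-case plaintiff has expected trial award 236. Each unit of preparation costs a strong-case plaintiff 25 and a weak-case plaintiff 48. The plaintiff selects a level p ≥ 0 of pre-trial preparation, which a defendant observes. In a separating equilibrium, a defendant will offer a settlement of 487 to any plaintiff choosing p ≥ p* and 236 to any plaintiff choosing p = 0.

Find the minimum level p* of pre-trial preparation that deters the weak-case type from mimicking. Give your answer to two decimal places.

5.23

A weak-case plaintiff choosing p = 0 receives 236.
Imitating at p* instead would pay 487 at cost 48·p*, netting 487 − 48·p*.
Indifference: 236 = 487 − 48·p*, so p* = (487 − 236) / 48 ≈ 5.23.
At p* the weak-case type's incentive constraint just binds; the strong-case type strictly prefers p* since its per-unit cost is lower.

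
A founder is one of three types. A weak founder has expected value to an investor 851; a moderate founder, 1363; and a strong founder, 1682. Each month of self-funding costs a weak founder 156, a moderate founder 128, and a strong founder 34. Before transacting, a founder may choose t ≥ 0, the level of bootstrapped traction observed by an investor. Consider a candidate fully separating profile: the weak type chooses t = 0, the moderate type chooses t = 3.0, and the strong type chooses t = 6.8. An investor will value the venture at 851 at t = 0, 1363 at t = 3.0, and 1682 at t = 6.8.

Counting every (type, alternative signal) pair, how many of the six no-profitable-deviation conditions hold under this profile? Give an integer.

5

Strong (own payoff 1682 − 34×6.8 = 1450.8): to t=0 gives 851 → no gain ✓; to t=3.0 gives 1363 − 34×3.0 = 1261 → no gain ✓.
Moderate (own payoff 1363 − 128×3.0 = 979): to t=0 gives 851 → no gain ✓; to t=6.8 gives 1682 − 128×6.8 = 811.6 → no gain ✓.
Weak (own payoff 851): to t=3.0 gives 1363 − 156×3.0 = 895 → profitable ✗; to t=6.8 gives 1682 − 156×6.8 = 621.2 → no gain ✓.
5 of the 6 constraints hold; not an equilibrium.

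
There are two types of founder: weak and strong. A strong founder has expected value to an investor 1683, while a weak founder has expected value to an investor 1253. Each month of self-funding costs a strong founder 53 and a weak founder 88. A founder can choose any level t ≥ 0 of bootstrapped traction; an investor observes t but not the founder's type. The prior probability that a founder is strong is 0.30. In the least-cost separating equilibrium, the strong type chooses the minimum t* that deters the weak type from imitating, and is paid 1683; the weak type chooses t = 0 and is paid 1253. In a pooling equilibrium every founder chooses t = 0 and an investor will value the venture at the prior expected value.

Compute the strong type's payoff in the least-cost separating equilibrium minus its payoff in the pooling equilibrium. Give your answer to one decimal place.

42.0

Least-cost separating signal: t* solves 1253 = 1683 − 88·t*, so t* = (1683 − 1253)/88 ≈ 4.8864.
Strong type's separating payoff: 1683 − 53 × t* = 1683 − 53 × (1683 − 1253)/88 = 1683 − 22790/88 ≈ 1424.023.
Pooling payoff: 0.30 × 1683 + 0.70 × 1253 = 1382.
Difference: 1424.023 − 1382 = 42.023, i.e. 42.0 to one decimal place.
The strong type prefers to separate.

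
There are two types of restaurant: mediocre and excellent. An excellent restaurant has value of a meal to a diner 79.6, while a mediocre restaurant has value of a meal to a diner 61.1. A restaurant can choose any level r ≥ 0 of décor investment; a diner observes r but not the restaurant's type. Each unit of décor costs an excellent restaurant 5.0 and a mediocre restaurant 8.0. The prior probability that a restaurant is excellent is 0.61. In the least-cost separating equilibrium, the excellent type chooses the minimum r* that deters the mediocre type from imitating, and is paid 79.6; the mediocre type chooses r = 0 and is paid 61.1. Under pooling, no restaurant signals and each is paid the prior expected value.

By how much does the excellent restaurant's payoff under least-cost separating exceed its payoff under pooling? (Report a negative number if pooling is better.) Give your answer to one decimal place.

Least-cost separating signal: r* solves 61.1 = 79.6 − 8.0·r*, so r* = (79.6 − 61.1)/8.0 = 2.3125.
Excellent type's separating payoff: 79.6 − 5.0 × r* = 79.6 − 5.0 × (79.6 − 61.1)/8.0 = 79.6 − 92.5/8.0 ≈ 68.038.
Pooling payoff: 0.61 × 79.6 + 0.39 × 61.1 = 72.385.
Difference: 68.038 − 72.385 = -4.347, i.e. -4.3 to one decimal place.
The excellent type would prefer the pooling outcome.

-4.3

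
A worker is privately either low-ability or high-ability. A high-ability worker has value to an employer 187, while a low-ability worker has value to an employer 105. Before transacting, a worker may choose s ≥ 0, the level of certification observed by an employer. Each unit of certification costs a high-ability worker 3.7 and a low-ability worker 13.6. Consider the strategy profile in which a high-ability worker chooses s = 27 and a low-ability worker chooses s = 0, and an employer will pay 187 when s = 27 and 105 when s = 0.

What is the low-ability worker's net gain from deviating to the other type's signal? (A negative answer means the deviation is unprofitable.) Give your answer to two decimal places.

-285.20

Playing s = 0 the low-ability worker receives 105.
Deviating to s = 27 brings payment 187 at cost 13.6 × 27 = 367.2, netting -180.2.
Gain from deviating: -180.2 − 105 = -285.20.
The gain is negative, so the low-ability type's incentive-compatibility constraint is satisfied.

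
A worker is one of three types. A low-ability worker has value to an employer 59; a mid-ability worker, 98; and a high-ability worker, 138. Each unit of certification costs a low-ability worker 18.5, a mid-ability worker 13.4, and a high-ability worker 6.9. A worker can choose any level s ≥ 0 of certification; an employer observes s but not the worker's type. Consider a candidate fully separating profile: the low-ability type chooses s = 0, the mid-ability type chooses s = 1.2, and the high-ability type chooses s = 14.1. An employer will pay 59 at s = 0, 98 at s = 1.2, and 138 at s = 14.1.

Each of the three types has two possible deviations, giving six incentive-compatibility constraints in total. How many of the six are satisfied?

3

High-ability (own payoff 138 − 6.9×14.1 = 40.71): to s=0 gives 59 → profitable ✗; to s=1.2 gives 98 − 6.9×1.2 = 89.72 → profitable ✗.
Low-ability (own payoff 59): to s=1.2 gives 98 − 18.5×1.2 = 75.8 → profitable ✗; to s=14.1 gives 138 − 18.5×14.1 = -122.85 → no gain ✓.
Mid-ability (own payoff 98 − 13.4×1.2 = 81.92): to s=0 gives 59 → no gain ✓; to s=14.1 gives 138 − 13.4×14.1 = -50.94 → no gain ✓.
3 of the 6 constraints hold; not an equilibrium.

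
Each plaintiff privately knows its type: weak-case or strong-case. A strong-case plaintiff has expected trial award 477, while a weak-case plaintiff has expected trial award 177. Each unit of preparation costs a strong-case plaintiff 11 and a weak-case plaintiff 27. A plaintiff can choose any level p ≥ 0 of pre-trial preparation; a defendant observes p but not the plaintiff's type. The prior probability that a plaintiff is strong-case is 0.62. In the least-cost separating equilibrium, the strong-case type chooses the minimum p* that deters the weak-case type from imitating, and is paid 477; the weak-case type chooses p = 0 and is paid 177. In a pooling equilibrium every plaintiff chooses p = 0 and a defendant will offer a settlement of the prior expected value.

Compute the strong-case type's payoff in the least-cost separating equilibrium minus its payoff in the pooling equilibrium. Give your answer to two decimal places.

Least-cost separating signal: p* solves 177 = 477 − 27·p*, so p* = (477 − 177)/27 ≈ 11.1111.
Strong-case type's separating payoff: 477 − 11 × p* = 477 − 11 × (477 − 177)/27 = 477 − 3300/27 ≈ 354.7778.
Pooling payoff: 0.62 × 477 + 0.38 × 177 = 363.
Difference: 354.7778 − 363 = -8.2222, i.e. -8.22 to two decimal places.
The strong-case type would prefer the pooling outcome.

-8.22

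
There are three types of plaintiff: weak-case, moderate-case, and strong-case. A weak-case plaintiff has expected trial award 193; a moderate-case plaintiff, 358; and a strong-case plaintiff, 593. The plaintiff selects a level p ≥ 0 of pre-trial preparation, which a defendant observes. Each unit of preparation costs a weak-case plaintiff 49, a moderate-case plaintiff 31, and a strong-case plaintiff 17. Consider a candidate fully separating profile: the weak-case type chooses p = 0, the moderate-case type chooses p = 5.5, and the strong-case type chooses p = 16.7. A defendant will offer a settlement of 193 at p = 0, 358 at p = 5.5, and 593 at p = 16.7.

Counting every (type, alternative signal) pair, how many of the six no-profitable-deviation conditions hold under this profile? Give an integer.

5

Weak-case (own payoff 193): to p=5.5 gives 358 − 49×5.5 = 88.5 → no gain ✓; to p=16.7 gives 593 − 49×16.7 = -225.3 → no gain ✓.
Moderate-case (own payoff 358 − 31×5.5 = 187.5): to p=0 gives 193 → profitable ✗; to p=16.7 gives 593 − 31×16.7 = 75.3 → no gain ✓.
Strong-case (own payoff 593 − 17×16.7 = 309.1): to p=0 gives 193 → no gain ✓; to p=5.5 gives 358 − 17×5.5 = 264.5 → no gain ✓.
5 of the 6 constraints hold; not an equilibrium.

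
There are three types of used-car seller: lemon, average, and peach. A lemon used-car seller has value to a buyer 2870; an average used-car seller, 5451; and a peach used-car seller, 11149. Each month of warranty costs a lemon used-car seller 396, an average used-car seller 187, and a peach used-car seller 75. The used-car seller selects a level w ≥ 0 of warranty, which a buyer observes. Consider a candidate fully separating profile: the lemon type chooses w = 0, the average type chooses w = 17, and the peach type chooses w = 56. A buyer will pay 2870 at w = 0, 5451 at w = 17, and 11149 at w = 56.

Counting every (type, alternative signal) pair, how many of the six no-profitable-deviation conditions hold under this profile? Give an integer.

Average (own payoff 5451 − 187×17 = 2272): to w=0 gives 2870 → profitable ✗; to w=56 gives 11149 − 187×56 = 677 → no gain ✓.
Lemon (own payoff 2870): to w=17 gives 5451 − 396×17 = -1281 → no gain ✓; to w=56 gives 11149 − 396×56 = -11027 → no gain ✓.
Peach (own payoff 11149 − 75×56 = 6949): to w=0 gives 2870 → no gain ✓; to w=17 gives 5451 − 75×17 = 4176 → no gain ✓.
5 of the 6 constraints hold; not an equilibrium.

5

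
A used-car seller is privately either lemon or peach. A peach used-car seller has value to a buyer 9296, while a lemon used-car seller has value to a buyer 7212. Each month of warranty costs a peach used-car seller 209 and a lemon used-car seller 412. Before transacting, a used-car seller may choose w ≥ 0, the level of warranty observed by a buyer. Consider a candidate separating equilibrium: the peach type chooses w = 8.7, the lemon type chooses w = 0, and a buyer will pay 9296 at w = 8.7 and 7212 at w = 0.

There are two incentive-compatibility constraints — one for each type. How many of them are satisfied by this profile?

2

Lemon type: stay at 0 → 7212; mimic → 9296 − 412 × 8.7 = 5711.6. IC holds (7212 ≥ 5711.6).
Peach type: signal → 9296 − 209 × 8.7 = 7477.7; deviate to 0 → 7212. IC holds (7477.7 ≥ 7212).
2 of 2 constraints hold, so this is a separating equilibrium.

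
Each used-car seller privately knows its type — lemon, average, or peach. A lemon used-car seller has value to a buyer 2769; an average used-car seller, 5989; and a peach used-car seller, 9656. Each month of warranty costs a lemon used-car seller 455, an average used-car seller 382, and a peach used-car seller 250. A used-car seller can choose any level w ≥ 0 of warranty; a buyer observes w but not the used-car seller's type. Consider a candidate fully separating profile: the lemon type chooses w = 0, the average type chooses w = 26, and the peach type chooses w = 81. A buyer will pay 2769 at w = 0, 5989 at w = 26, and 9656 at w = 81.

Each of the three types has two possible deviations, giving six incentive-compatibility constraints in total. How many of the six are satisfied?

Peach (own payoff 9656 − 250×81 = -10594): to w=0 gives 2769 → profitable ✗; to w=26 gives 5989 − 250×26 = -511 → profitable ✗.
Average (own payoff 5989 − 382×26 = -3943): to w=0 gives 2769 → profitable ✗; to w=81 gives 9656 − 382×81 = -21286 → no gain ✓.
Lemon (own payoff 2769): to w=26 gives 5989 − 455×26 = -5841 → no gain ✓; to w=81 gives 9656 − 455×81 = -27199 → no gain ✓.
3 of the 6 constraints hold; not an equilibrium.

3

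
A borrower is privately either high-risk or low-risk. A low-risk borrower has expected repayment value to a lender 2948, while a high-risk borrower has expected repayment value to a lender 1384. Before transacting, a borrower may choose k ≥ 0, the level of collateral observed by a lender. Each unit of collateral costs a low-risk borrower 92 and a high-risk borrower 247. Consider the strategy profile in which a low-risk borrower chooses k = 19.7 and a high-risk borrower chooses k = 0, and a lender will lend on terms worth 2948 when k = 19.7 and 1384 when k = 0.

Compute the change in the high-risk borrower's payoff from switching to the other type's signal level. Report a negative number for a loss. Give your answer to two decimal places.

-3301.90

Playing k = 0 the high-risk borrower receives 1384.
Deviating to k = 19.7 brings payment 2948 at cost 247 × 19.7 = 4865.9, netting -1917.9.
Gain from deviating: -1917.9 − 1384 = -3301.90.
The gain is negative, so the high-risk type's incentive-compatibility constraint is satisfied.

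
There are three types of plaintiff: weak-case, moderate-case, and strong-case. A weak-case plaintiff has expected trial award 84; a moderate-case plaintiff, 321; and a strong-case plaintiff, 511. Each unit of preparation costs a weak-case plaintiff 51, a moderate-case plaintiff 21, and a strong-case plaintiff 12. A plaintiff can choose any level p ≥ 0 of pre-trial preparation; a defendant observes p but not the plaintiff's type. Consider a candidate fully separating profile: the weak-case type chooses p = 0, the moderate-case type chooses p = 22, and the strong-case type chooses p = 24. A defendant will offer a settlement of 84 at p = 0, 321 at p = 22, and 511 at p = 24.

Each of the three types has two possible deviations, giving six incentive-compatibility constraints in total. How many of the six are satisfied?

Moderate-case (own payoff 321 − 21×22 = -141): to p=0 gives 84 → profitable ✗; to p=24 gives 511 − 21×24 = 7 → profitable ✗.
Weak-case (own payoff 84): to p=22 gives 321 − 51×22 = -801 → no gain ✓; to p=24 gives 511 − 51×24 = -713 → no gain ✓.
Strong-case (own payoff 511 − 12×24 = 223): to p=0 gives 84 → no gain ✓; to p=22 gives 321 − 12×22 = 57 → no gain ✓.
4 of the 6 constraints hold; not an equilibrium.

4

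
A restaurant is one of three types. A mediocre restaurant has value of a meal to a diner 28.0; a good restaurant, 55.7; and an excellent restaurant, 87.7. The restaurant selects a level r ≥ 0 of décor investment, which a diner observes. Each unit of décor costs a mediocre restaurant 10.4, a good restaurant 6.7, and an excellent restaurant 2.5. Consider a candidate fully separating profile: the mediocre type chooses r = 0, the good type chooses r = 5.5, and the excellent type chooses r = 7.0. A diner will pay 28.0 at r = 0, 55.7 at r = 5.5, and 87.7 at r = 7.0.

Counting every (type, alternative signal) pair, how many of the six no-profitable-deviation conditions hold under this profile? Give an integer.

4

Good (own payoff 55.7 − 6.7×5.5 = 18.85): to r=0 gives 28.0 → profitable ✗; to r=7.0 gives 87.7 − 6.7×7.0 = 40.8 → profitable ✗.
Mediocre (own payoff 28.0): to r=5.5 gives 55.7 − 10.4×5.5 = -1.5 → no gain ✓; to r=7.0 gives 87.7 − 10.4×7.0 = 14.9 → no gain ✓.
Excellent (own payoff 87.7 − 2.5×7.0 = 70.2): to r=0 gives 28.0 → no gain ✓; to r=5.5 gives 55.7 − 2.5×5.5 = 41.95 → no gain ✓.
4 of the 6 constraints hold; not an equilibrium.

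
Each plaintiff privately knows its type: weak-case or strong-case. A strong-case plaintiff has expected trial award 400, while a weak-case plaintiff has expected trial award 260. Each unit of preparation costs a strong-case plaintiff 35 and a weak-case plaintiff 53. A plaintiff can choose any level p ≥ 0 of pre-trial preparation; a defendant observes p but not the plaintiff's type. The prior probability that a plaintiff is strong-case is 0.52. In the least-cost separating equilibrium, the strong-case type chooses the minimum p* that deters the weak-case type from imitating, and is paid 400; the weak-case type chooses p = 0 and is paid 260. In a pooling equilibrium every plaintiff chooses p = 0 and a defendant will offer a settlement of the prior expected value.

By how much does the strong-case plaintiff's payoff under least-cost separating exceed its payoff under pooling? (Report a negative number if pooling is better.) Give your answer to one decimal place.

-25.3

Least-cost separating signal: p* solves 260 = 400 − 53·p*, so p* = (400 − 260)/53 ≈ 2.6415.
Strong-case type's separating payoff: 400 − 35 × p* = 400 − 35 × (400 − 260)/53 = 400 − 4900/53 ≈ 307.547.
Pooling payoff: 0.52 × 400 + 0.48 × 260 = 332.8.
Difference: 307.547 − 332.8 = -25.253, i.e. -25.3 to one decimal place.
The strong-case type would prefer the pooling outcome.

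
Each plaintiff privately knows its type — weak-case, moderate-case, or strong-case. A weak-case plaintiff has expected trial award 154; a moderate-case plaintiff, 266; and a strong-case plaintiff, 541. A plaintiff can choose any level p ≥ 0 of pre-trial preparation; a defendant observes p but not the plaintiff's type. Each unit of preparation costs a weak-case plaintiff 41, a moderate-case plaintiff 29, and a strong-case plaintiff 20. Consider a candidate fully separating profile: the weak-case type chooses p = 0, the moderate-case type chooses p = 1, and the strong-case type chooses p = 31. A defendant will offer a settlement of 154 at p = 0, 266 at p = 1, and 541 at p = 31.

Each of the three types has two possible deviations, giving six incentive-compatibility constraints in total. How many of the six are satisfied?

Weak-case (own payoff 154): to p=1 gives 266 − 41×1 = 225 → profitable ✗; to p=31 gives 541 − 41×31 = -730 → no gain ✓.
Moderate-case (own payoff 266 − 29×1 = 237): to p=0 gives 154 → no gain ✓; to p=31 gives 541 − 29×31 = -358 → no gain ✓.
Strong-case (own payoff 541 − 20×31 = -79): to p=0 gives 154 → profitable ✗; to p=1 gives 266 − 20×1 = 246 → profitable ✗.
3 of the 6 constraints hold; not an equilibrium.

3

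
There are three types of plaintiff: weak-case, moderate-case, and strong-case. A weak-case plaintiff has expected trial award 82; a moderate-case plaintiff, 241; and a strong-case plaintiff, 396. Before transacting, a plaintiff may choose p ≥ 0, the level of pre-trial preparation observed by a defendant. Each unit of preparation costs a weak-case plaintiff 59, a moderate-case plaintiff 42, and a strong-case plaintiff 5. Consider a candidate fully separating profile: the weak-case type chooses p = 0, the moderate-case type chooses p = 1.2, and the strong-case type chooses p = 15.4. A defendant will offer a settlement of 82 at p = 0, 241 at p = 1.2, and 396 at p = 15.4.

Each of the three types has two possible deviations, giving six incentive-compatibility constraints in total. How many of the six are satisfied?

Moderate-case (own payoff 241 − 42×1.2 = 190.6): to p=0 gives 82 → no gain ✓; to p=15.4 gives 396 − 42×15.4 = -250.8 → no gain ✓.
Weak-case (own payoff 82): to p=1.2 gives 241 − 59×1.2 = 170.2 → profitable ✗; to p=15.4 gives 396 − 59×15.4 = -512.6 → no gain ✓.
Strong-case (own payoff 396 − 5×15.4 = 319): to p=0 gives 82 → no gain ✓; to p=1.2 gives 241 − 5×1.2 = 235 → no gain ✓.
5 of the 6 constraints hold; not an equilibrium.

5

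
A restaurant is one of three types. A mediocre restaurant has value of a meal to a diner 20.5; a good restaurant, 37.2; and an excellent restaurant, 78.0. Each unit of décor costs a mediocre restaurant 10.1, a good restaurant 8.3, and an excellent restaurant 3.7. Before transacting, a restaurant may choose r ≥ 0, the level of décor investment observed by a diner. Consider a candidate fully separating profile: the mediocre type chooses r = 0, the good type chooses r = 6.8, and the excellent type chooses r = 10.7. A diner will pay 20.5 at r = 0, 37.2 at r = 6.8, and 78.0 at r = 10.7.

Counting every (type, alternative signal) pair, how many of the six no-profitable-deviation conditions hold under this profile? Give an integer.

Mediocre (own payoff 20.5): to r=6.8 gives 37.2 − 10.1×6.8 = -31.48 → no gain ✓; to r=10.7 gives 78.0 − 10.1×10.7 = -30.07 → no gain ✓.
Excellent (own payoff 78.0 − 3.7×10.7 = 38.41): to r=0 gives 20.5 → no gain ✓; to r=6.8 gives 37.2 − 3.7×6.8 = 12.04 → no gain ✓.
Good (own payoff 37.2 − 8.3×6.8 = -19.24): to r=0 gives 20.5 → profitable ✗; to r=10.7 gives 78.0 − 8.3×10.7 = -10.81 → profitable ✗.
4 of the 6 constraints hold; not an equilibrium.

4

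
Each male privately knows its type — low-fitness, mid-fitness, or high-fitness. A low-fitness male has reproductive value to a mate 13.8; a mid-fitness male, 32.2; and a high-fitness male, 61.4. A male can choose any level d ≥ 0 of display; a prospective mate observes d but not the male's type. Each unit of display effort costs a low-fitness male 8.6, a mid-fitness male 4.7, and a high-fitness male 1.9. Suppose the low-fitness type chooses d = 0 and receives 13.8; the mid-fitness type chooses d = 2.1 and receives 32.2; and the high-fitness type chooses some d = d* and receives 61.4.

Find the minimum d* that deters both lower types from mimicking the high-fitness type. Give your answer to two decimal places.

8.31

Low-fitness type (on-path payoff 13.8) won't mimic when 13.8 ≥ 61.4 − 8.6·d*, i.e. d* ≥ 5.53.
Mid-fitness type (on-path payoff 32.2 − 4.7×2.1 = 22.33) won't mimic when 22.33 ≥ 61.4 − 4.7·d*, i.e. d* ≥ 8.31.
Both must hold, so d* = max(5.53, 8.31) = 8.31. The mid-fitness type's constraint binds.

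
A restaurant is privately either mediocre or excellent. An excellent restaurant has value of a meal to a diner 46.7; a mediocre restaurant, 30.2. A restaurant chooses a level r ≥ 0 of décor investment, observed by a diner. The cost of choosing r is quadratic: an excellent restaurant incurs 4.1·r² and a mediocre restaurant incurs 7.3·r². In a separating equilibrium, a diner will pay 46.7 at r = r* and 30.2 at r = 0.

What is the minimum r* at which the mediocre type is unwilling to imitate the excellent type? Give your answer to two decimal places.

The mediocre type at r = 0 receives 30.2; imitating at r* yields 46.7 − 7.3·r*².
Indifference: 30.2 = 46.7 − 7.3·r*², so r*² = (46.7 − 30.2) / 7.3 ≈ 2.2603.
r* = √2.2603 ≈ 1.50.

1.50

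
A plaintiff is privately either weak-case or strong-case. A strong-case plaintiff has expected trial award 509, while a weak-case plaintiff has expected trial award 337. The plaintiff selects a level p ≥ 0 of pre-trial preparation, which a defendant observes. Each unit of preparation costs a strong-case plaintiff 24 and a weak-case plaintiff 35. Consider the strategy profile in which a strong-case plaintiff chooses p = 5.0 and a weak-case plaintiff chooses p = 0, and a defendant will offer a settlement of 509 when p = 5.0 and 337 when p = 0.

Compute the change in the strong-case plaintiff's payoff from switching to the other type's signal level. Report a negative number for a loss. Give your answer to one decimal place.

-52.0

Playing p = 5.0 the strong-case plaintiff receives 509 − 24 × 5.0 = 389.
Deviating to p = 0 yields 337 instead.
Gain from deviating: 337 − 389 = -52.0.
The gain is negative, so the strong-case type's incentive-compatibility constraint is satisfied.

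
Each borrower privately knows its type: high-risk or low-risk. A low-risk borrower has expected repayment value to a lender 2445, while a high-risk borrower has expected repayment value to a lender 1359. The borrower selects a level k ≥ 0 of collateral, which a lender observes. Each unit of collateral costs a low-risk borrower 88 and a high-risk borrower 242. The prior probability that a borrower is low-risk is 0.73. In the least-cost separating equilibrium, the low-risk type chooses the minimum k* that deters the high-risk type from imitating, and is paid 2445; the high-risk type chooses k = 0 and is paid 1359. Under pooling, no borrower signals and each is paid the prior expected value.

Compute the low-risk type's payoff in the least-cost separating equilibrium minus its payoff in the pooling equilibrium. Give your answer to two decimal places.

Least-cost separating signal: k* solves 1359 = 2445 − 242·k*, so k* = (2445 − 1359)/242 ≈ 4.4876.
Low-risk type's separating payoff: 2445 − 88 × k* = 2445 − 88 × (2445 − 1359)/242 = 2445 − 95568/242 ≈ 2050.0909.
Pooling payoff: 0.73 × 2445 + 0.27 × 1359 = 2151.78.
Difference: 2050.0909 − 2151.78 = -101.6891, i.e. -101.69 to two decimal places.
The low-risk type would prefer the pooling outcome.

-101.69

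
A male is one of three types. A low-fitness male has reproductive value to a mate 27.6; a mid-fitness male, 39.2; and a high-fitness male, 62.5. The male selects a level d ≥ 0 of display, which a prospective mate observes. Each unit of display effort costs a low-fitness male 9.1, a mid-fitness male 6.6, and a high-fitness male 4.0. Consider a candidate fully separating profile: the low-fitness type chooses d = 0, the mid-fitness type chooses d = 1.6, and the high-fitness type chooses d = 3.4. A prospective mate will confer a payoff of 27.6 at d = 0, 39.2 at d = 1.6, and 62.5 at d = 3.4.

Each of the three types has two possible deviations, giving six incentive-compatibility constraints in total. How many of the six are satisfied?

4

Mid-fitness (own payoff 39.2 − 6.6×1.6 = 28.64): to d=0 gives 27.6 → no gain ✓; to d=3.4 gives 62.5 − 6.6×3.4 = 40.06 → profitable ✗.
High-fitness (own payoff 62.5 − 4.0×3.4 = 48.9): to d=0 gives 27.6 → no gain ✓; to d=1.6 gives 39.2 − 4.0×1.6 = 32.8 → no gain ✓.
Low-fitness (own payoff 27.6): to d=1.6 gives 39.2 − 9.1×1.6 = 24.64 → no gain ✓; to d=3.4 gives 62.5 − 9.1×3.4 = 31.56 → profitable ✗.
4 of the 6 constraints hold; not an equilibrium.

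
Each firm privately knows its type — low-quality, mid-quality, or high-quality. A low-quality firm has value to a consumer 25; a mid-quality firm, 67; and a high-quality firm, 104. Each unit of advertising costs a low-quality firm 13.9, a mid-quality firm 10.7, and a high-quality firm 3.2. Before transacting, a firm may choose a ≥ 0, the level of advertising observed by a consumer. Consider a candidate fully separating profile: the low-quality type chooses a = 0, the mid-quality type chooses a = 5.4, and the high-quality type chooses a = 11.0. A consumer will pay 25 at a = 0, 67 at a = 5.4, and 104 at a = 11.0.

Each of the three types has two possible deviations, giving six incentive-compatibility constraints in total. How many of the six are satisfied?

Low-quality (own payoff 25): to a=5.4 gives 67 − 13.9×5.4 = -8.06 → no gain ✓; to a=11.0 gives 104 − 13.9×11.0 = -48.9 → no gain ✓.
High-quality (own payoff 104 − 3.2×11.0 = 68.8): to a=0 gives 25 → no gain ✓; to a=5.4 gives 67 − 3.2×5.4 = 49.72 → no gain ✓.
Mid-quality (own payoff 67 − 10.7×5.4 = 9.22): to a=0 gives 25 → profitable ✗; to a=11.0 gives 104 − 10.7×11.0 = -13.7 → no gain ✓.
5 of the 6 constraints hold; not an equilibrium.

5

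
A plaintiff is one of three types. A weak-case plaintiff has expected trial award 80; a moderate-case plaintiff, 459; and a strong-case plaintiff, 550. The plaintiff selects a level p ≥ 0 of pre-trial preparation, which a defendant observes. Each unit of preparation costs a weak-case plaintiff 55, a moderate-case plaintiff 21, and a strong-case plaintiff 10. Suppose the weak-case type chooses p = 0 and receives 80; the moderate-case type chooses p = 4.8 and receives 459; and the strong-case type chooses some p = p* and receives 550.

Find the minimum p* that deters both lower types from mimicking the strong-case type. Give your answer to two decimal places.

Weak-case type (on-path payoff 80) won't mimic when 80 ≥ 550 − 55·p*, i.e. p* ≥ 8.55.
Moderate-case type (on-path payoff 459 − 21×4.8 = 358.2) won't mimic when 358.2 ≥ 550 − 21·p*, i.e. p* ≥ 9.13.
Both must hold, so p* = max(8.55, 9.13) = 9.13. The moderate-case type's constraint binds.

9.13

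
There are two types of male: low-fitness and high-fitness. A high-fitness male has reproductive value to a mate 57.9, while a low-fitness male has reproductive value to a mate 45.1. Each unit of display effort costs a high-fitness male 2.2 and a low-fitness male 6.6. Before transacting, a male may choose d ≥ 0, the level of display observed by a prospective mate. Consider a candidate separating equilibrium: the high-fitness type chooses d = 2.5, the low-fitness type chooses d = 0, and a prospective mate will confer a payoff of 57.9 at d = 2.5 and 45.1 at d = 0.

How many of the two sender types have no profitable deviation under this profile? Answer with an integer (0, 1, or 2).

High-fitness type: signal → 57.9 − 2.2 × 2.5 = 52.4; deviate to 0 → 45.1. IC holds (52.4 ≥ 45.1).
Low-fitness type: stay at 0 → 45.1; mimic → 57.9 − 6.6 × 2.5 = 41.4. IC holds (45.1 ≥ 41.4).
2 of 2 constraints hold, so this is a separating equilibrium.

2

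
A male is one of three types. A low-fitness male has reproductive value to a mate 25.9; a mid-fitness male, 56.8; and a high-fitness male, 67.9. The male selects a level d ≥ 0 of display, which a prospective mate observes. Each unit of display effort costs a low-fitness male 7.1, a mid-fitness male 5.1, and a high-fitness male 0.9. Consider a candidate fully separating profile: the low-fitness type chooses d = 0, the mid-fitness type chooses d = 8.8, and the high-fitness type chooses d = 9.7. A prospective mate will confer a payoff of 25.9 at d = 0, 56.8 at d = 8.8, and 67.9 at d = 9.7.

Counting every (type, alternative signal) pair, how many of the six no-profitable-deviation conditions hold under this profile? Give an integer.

Low-fitness (own payoff 25.9): to d=8.8 gives 56.8 − 7.1×8.8 = -5.68 → no gain ✓; to d=9.7 gives 67.9 − 7.1×9.7 = -0.97 → no gain ✓.
High-fitness (own payoff 67.9 − 0.9×9.7 = 59.17): to d=0 gives 25.9 → no gain ✓; to d=8.8 gives 56.8 − 0.9×8.8 = 48.88 → no gain ✓.
Mid-fitness (own payoff 56.8 − 5.1×8.8 = 11.92): to d=0 gives 25.9 → profitable ✗; to d=9.7 gives 67.9 − 5.1×9.7 = 18.43 → profitable ✗.
4 of the 6 constraints hold; not an equilibrium.

4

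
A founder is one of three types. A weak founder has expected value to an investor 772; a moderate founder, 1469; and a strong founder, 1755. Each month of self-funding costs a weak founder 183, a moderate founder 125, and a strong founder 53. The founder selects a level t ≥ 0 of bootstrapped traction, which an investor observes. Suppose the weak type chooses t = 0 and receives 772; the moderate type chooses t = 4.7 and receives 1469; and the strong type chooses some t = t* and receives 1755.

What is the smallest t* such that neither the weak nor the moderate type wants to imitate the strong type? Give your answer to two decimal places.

6.99

Moderate type (on-path payoff 1469 − 125×4.7 = 881.5) won't mimic when 881.5 ≥ 1755 − 125·t*, i.e. t* ≥ 6.99.
Weak type (on-path payoff 772) won't mimic when 772 ≥ 1755 − 183·t*, i.e. t* ≥ 5.37.
Both must hold, so t* = max(5.37, 6.99) = 6.99. The moderate type's constraint binds.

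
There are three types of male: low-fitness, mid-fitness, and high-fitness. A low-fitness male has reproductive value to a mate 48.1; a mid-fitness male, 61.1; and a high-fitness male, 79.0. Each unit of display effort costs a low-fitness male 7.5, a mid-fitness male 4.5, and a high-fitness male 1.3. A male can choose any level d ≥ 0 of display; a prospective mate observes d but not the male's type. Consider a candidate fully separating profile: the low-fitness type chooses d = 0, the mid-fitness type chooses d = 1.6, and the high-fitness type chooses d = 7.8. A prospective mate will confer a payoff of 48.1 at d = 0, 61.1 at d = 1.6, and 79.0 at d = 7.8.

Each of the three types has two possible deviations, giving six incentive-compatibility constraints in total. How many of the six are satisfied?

Mid-fitness (own payoff 61.1 − 4.5×1.6 = 53.9): to d=0 gives 48.1 → no gain ✓; to d=7.8 gives 79.0 − 4.5×7.8 = 43.9 → no gain ✓.
High-fitness (own payoff 79.0 − 1.3×7.8 = 68.86): to d=0 gives 48.1 → no gain ✓; to d=1.6 gives 61.1 − 1.3×1.6 = 59.02 → no gain ✓.
Low-fitness (own payoff 48.1): to d=1.6 gives 61.1 − 7.5×1.6 = 49.1 → profitable ✗; to d=7.8 gives 79.0 − 7.5×7.8 = 20.5 → no gain ✓.
5 of the 6 constraints hold; not an equilibrium.

5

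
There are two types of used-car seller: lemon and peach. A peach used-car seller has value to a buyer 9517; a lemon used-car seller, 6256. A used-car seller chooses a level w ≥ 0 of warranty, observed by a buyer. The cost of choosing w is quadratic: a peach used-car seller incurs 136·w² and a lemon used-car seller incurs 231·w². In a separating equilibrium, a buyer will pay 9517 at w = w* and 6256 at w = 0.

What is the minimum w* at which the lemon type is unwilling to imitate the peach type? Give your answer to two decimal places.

The lemon type at w = 0 receives 6256; imitating at w* yields 9517 − 231·w*².
Indifference: 6256 = 9517 − 231·w*², so w*² = (9517 − 6256) / 231 ≈ 14.1169.
w* = √14.1169 ≈ 3.76.

3.76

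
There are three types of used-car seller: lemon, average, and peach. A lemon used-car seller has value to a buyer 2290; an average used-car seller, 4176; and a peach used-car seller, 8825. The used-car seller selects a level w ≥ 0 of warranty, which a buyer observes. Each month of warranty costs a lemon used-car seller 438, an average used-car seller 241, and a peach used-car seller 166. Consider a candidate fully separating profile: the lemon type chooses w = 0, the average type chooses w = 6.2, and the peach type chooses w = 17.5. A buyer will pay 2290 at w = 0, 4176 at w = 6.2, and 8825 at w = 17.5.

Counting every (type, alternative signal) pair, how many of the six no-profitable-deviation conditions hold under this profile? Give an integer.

Average (own payoff 4176 − 241×6.2 = 2681.8): to w=0 gives 2290 → no gain ✓; to w=17.5 gives 8825 − 241×17.5 = 4607.5 → profitable ✗.
Lemon (own payoff 2290): to w=6.2 gives 4176 − 438×6.2 = 1460.4 → no gain ✓; to w=17.5 gives 8825 − 438×17.5 = 1160 → no gain ✓.
Peach (own payoff 8825 − 166×17.5 = 5920): to w=0 gives 2290 → no gain ✓; to w=6.2 gives 4176 − 166×6.2 = 3146.8 → no gain ✓.
5 of the 6 constraints hold; not an equilibrium.

5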